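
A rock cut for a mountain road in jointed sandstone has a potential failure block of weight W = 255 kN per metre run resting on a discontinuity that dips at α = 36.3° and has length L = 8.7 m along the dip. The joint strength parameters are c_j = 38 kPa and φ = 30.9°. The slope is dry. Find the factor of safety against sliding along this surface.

Resolving the block weight along and normal to the plane and applying the Mohr–Coulomb strength on the joint:
N' = W cosα = 255·cos36.3° = 205.5 kN/m
Driving force T = W sinα = 255·sin36.3° = 151.0 kN/m
Resisting force R = c_j·L + N'·tanφ = 38·8.7 + 205.5·tan30.9° = 330.6 + 123.0 = 453.6 kN/m
FS = R / T = 453.6 / 151.0 = 3.005

FS = 3.00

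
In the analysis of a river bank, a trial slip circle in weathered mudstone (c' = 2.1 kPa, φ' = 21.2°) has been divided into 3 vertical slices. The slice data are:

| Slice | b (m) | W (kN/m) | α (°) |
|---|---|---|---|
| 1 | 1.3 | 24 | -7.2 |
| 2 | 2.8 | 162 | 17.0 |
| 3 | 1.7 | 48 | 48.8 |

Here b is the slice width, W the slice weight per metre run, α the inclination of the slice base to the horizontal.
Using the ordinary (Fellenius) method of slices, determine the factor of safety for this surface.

Ordinary method of slices: FS = Σ[c'·Δl_i + (W_i cosα_i)·tanφ'] / Σ W_i sinα_i, with Δl_i = b_i / cosα_i.
Slice 1: Δl = 1.3/cos(-7.2°) = 1.310 m; N'_1 = 24·cos(-7.2°) = 23.8; c'Δl = 2.75; W sinα = -3.0
Slice 2: Δl = 2.8/cos17.0° = 2.928 m; N'_2 = 162·cos17.0° = 154.9; c'Δl = 6.15; W sinα = 47.4
Slice 3: Δl = 1.7/cos48.8° = 2.581 m; N'_3 = 48·cos48.8° = 31.6; c'Δl = 5.42; W sinα = 36.1
Σc'Δl = 14.3 kN/m; ΣN' = 210.3 kN/m; ΣW sinα = 80.5 kN/m
Resisting = 14.3 + 210.3·tan21.2° = 14.3 + 81.6 = 95.9 kN/m
FS = 95.9 / 80.5 = 1.192

FS = 1.19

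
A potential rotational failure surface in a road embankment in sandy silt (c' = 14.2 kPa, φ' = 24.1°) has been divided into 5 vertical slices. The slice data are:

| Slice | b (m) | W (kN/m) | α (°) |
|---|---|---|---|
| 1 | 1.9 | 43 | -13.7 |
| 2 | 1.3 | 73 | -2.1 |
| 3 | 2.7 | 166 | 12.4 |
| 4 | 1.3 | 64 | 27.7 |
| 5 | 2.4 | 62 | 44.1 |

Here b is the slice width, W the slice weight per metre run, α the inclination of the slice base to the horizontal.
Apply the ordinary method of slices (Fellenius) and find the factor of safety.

Ordinary method of slices: FS = Σ[c'·Δl_i + (W_i cosα_i)·tanφ'] / Σ W_i sinα_i, with Δl_i = b_i / cosα_i.
Slice 1: Δl = 1.9/cos(-13.7°) = 1.956 m; N'_1 = 43·cos(-13.7°) = 41.8; c'Δl = 27.77; W sinα = -10.2
Slice 2: Δl = 1.3/cos(-2.1°) = 1.301 m; N'_2 = 73·cos(-2.1°) = 73.0; c'Δl = 18.47; W sinα = -2.7
Slice 3: Δl = 2.7/cos12.4° = 2.764 m; N'_3 = 166·cos12.4° = 162.1; c'Δl = 39.26; W sinα = 35.6
Slice 4: Δl = 1.3/cos27.7° = 1.468 m; N'_4 = 64·cos27.7° = 56.7; c'Δl = 20.85; W sinα = 29.7
Slice 5: Δl = 2.4/cos44.1° = 3.342 m; N'_5 = 62·cos44.1° = 44.5; c'Δl = 47.46; W sinα = 43.1
Σc'Δl = 153.8 kN/m; ΣN' = 378.0 kN/m; ΣW sinα = 95.7 kN/m
Resisting = 153.8 + 378.0·tan24.1° = 153.8 + 169.1 = 322.9 kN/m
FS = 322.9 / 95.7 = 3.375

FS = 3.37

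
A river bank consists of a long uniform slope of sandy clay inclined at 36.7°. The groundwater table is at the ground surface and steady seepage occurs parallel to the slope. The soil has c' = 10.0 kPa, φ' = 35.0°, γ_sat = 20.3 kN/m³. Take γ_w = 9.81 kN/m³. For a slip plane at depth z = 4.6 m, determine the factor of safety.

FS = 0.71

With seepage parallel to the slope and the water table at the surface, the effective normal stress on the slip plane uses the buoyant unit weight γ' = γ_sat − γ_w while the driving shear stress uses γ_sat:
FS = [c' + γ' z cos²β tanφ'] / [γ_sat z sinβ cosβ]
γ' = 20.3 − 9.81 = 10.49 kN/m³
Numerator = 10.0 + 10.49·4.6·cos²36.7°·tan35.0° = 10.0 + 10.49·4.6·0.6428·0.7002 = 31.720 kPa
Denominator = 20.3·4.6·sin36.7°·cos36.7° = 20.3·4.6·0.5976·0.8018 = 44.744 kPa
FS = 31.720 / 44.744 = 0.709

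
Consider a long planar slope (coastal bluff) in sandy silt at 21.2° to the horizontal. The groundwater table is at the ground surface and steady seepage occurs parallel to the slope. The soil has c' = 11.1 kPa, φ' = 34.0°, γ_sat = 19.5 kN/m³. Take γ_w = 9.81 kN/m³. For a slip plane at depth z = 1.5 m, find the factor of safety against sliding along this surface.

FS = 1.99

With seepage parallel to the slope and the water table at the surface, the effective normal stress on the slip plane uses the buoyant unit weight γ' = γ_sat − γ_w while the driving shear stress uses γ_sat:
FS = [c' + γ' z cos²β tanφ'] / [γ_sat z sinβ cosβ]
γ' = 19.5 − 9.81 = 9.69 kN/m³
Numerator = 11.1 + 9.69·1.5·cos²21.2°·tan34.0° = 11.1 + 9.69·1.5·0.8692·0.6745 = 19.622 kPa
Denominator = 19.5·1.5·sin21.2°·cos21.2° = 19.5·1.5·0.3616·0.9323 = 9.862 kPa
FS = 19.622 / 9.862 = 1.990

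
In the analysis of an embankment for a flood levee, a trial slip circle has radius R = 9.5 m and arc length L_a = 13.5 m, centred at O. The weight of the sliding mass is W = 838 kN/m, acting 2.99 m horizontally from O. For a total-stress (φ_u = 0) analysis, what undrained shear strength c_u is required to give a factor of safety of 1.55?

c_u = 30.3 kPa

FS = c_u·L_a·R / (W·d), so c_u = FS·W·d / (L_a·R).
c_u = 1.55·838·2.99 / (13.50·9.5) = 3883.7 / 128.25 = 30.28 kPa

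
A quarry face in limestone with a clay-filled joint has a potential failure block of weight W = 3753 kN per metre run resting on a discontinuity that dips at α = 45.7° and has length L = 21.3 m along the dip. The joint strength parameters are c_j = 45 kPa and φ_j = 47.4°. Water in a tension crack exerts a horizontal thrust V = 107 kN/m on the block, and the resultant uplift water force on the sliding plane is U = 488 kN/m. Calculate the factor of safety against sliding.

FS = 1.16

Resolving the block weight along and normal to the plane and applying the Mohr–Coulomb strength on the joint:
N' = W cosα − U − V sinα = 3753·cos45.7° − 488 − 107·sin45.7° = 2056.6 kN/m
Driving force T = W sinα + V cosα = 3753·sin45.7° + 107·cos45.7° = 2760.7 kN/m
Resisting force R = c_j·L + N'·tanφ_j = 45·21.3 + 2056.6·tan47.4° = 958.5 + 2236.5 = 3195.0 kN/m
FS = R / T = 3195.0 / 2760.7 = 1.157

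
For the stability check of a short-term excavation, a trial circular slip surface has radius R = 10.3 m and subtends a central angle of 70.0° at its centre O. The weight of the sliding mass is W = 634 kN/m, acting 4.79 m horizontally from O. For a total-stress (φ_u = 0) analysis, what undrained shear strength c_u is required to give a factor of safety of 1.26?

c_u = 29.5 kPa

FS = c_u·L_a·R / (W·d), so c_u = FS·W·d / (L_a·R).
Arc length L_a = R·θ = 10.3·(70.0°·π/180) = 10.3·1.2217 = 12.58 m
c_u = 1.26·634·4.79 / (12.58·10.3) = 3826.4 / 129.61 = 29.52 kPa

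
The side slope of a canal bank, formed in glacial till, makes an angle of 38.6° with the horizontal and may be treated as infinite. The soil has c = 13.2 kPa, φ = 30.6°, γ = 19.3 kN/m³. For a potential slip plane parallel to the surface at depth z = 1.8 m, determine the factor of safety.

For an infinite slope with a slip plane parallel to the surface (no pore pressure): FS = [c + γz cos²β tanφ] / [γz sinβ cosβ].
γz = 19.3·1.8 = 34.74 kN/m²
Numerator = 13.2 + 34.74·cos²38.6°·tan30.6° = 13.2 + 34.74·0.6108·0.5914 = 25.748 kPa
Denominator = 34.74·sin38.6°·cos38.6° = 34.74·0.6239·0.7815 = 16.938 kPa
FS = 25.748 / 16.938 = 1.520

FS = 1.52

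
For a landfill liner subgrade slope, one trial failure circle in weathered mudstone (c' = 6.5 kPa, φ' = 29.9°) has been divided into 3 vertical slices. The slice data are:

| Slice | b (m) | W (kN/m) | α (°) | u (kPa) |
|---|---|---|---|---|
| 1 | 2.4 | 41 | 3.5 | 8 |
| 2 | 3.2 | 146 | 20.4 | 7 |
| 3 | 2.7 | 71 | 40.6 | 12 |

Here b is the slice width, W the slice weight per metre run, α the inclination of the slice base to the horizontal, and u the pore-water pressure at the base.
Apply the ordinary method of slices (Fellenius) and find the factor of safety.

FS = 1.45

Ordinary method of slices: FS = Σ[c'·Δl_i + (W_i cosα_i − u_i·Δl_i)·tanφ'] / Σ W_i sinα_i, with Δl_i = b_i / cosα_i.
Slice 1: Δl = 2.4/cos3.5° = 2.404 m; N'_1 = 41·cos3.5° − 8·2.404 = 21.7; c'Δl = 15.63; W sinα = 2.5
Slice 2: Δl = 3.2/cos20.4° = 3.414 m; N'_2 = 146·cos20.4° − 7·3.414 = 112.9; c'Δl = 22.19; W sinα = 50.9
Slice 3: Δl = 2.7/cos40.6° = 3.556 m; N'_3 = 71·cos40.6° − 12·3.556 = 11.2; c'Δl = 23.11; W sinα = 46.2
Σc'Δl = 60.9 kN/m; ΣN' = 145.9 kN/m; ΣW sinα = 99.6 kN/m
Resisting = 60.9 + 145.9·tan29.9° = 60.9 + 83.9 = 144.8 kN/m
FS = 144.8 / 99.6 = 1.454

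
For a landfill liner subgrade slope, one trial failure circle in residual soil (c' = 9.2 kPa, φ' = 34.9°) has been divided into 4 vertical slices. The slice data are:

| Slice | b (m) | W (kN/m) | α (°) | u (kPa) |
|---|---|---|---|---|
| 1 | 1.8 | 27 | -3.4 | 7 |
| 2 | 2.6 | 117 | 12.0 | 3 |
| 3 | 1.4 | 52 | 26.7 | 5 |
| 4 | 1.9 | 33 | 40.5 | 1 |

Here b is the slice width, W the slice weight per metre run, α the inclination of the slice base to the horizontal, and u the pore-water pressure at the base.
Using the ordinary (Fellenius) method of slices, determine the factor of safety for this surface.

FS = 3.04

Ordinary method of slices: FS = Σ[c'·Δl_i + (W_i cosα_i − u_i·Δl_i)·tanφ'] / Σ W_i sinα_i, with Δl_i = b_i / cosα_i.
Slice 1: Δl = 1.8/cos(-3.4°) = 1.803 m; N'_1 = 27·cos(-3.4°) − 7·1.803 = 14.3; c'Δl = 16.59; W sinα = -1.6
Slice 2: Δl = 2.6/cos12.0° = 2.658 m; N'_2 = 117·cos12.0° − 3·2.658 = 106.5; c'Δl = 24.45; W sinα = 24.3
Slice 3: Δl = 1.4/cos26.7° = 1.567 m; N'_3 = 52·cos26.7° − 5·1.567 = 38.6; c'Δl = 14.42; W sinα = 23.4
Slice 4: Δl = 1.9/cos40.5° = 2.499 m; N'_4 = 33·cos40.5° − 1·2.499 = 22.6; c'Δl = 22.99; W sinα = 21.4
Σc'Δl = 78.4 kN/m; ΣN' = 182.0 kN/m; ΣW sinα = 67.5 kN/m
Resisting = 78.4 + 182.0·tan34.9° = 78.4 + 127.0 = 205.4 kN/m
FS = 205.4 / 67.5 = 3.042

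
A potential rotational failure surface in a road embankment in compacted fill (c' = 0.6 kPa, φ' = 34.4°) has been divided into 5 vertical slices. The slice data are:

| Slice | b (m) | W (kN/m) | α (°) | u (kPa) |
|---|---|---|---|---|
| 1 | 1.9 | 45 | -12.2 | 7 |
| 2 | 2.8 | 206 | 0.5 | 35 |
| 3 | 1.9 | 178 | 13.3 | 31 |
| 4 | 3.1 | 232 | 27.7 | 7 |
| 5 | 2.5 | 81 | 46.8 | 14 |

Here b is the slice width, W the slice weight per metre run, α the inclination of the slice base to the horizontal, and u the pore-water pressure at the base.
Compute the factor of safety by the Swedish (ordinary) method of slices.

Ordinary method of slices: FS = Σ[c'·Δl_i + (W_i cosα_i − u_i·Δl_i)·tanφ'] / Σ W_i sinα_i, with Δl_i = b_i / cosα_i.
Slice 1: Δl = 1.9/cos(-12.2°) = 1.944 m; N'_1 = 45·cos(-12.2°) − 7·1.944 = 30.4; c'Δl = 1.17; W sinα = -9.5
Slice 2: Δl = 2.8/cos0.5° = 2.800 m; N'_2 = 206·cos0.5° − 35·2.800 = 108.0; c'Δl = 1.68; W sinα = 1.8
Slice 3: Δl = 1.9/cos13.3° = 1.952 m; N'_3 = 178·cos13.3° − 31·1.952 = 112.7; c'Δl = 1.17; W sinα = 40.9
Slice 4: Δl = 3.1/cos27.7° = 3.501 m; N'_4 = 232·cos27.7° − 7·3.501 = 180.9; c'Δl = 2.10; W sinα = 107.8
Slice 5: Δl = 2.5/cos46.8° = 3.652 m; N'_5 = 81·cos46.8° − 14·3.652 = 4.3; c'Δl = 2.19; W sinα = 59.0
Σc'Δl = 8.3 kN/m; ΣN' = 436.3 kN/m; ΣW sinα = 200.1 kN/m
Resisting = 8.3 + 436.3·tan34.4° = 8.3 + 298.7 = 307.0 kN/m
FS = 307.0 / 200.1 = 1.534

FS = 1.53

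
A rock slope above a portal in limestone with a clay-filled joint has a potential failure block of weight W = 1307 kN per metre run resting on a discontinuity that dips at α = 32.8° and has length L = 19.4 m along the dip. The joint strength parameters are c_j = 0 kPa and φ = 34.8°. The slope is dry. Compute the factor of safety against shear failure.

Resolving the block weight along and normal to the plane and applying the Mohr–Coulomb strength on the joint:
N' = W cosα = 1307·cos32.8° = 1098.6 kN/m
Driving force T = W sinα = 1307·sin32.8° = 708.0 kN/m
Resisting force R = c_j·L + N'·tanφ = 0·19.4 + 1098.6·tan34.8° = 0.0 + 763.6 = 763.6 kN/m
FS = R / T = 763.6 / 708.0 = 1.078

FS = 1.08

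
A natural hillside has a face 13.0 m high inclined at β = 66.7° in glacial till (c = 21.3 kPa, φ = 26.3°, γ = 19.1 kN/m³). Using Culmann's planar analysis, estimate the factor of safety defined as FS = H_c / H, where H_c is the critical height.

H_c = (4c/γ) · sinβ cosφ / [1 − cos(β − φ)]
    = (4·21.3/19.1) · sin66.7°·cos26.3° / [1 − cos40.4°]
    = 4.461 · 0.8234 / 0.2385 = 15.40 m
FS = H_c / H = 15.40 / 13.0 = 1.185

FS = 1.18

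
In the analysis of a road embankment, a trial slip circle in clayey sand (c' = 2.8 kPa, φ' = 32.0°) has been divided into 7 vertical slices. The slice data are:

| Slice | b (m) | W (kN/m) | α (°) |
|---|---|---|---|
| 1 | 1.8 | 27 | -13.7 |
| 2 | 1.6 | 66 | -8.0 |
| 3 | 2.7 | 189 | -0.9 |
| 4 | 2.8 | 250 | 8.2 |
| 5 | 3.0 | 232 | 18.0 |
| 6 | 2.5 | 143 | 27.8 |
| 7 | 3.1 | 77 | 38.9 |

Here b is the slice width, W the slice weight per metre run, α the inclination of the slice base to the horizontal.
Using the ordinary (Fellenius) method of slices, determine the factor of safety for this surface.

FS = 3.13

Ordinary method of slices: FS = Σ[c'·Δl_i + (W_i cosα_i)·tanφ'] / Σ W_i sinα_i, with Δl_i = b_i / cosα_i.
Slice 1: Δl = 1.8/cos(-13.7°) = 1.853 m; N'_1 = 27·cos(-13.7°) = 26.2; c'Δl = 5.19; W sinα = -6.4
Slice 2: Δl = 1.6/cos(-8.0°) = 1.616 m; N'_2 = 66·cos(-8.0°) = 65.4; c'Δl = 4.52; W sinα = -9.2
Slice 3: Δl = 2.7/cos(-0.9°) = 2.700 m; N'_3 = 189·cos(-0.9°) = 189.0; c'Δl = 7.56; W sinα = -3.0
Slice 4: Δl = 2.8/cos8.2° = 2.829 m; N'_4 = 250·cos8.2° = 247.4; c'Δl = 7.92; W sinα = 35.7
Slice 5: Δl = 3.0/cos18.0° = 3.154 m; N'_5 = 232·cos18.0° = 220.6; c'Δl = 8.83; W sinα = 71.7
Slice 6: Δl = 2.5/cos27.8° = 2.826 m; N'_6 = 143·cos27.8° = 126.5; c'Δl = 7.91; W sinα = 66.7
Slice 7: Δl = 3.1/cos38.9° = 3.983 m; N'_7 = 77·cos38.9° = 59.9; c'Δl = 11.15; W sinα = 48.4
Σc'Δl = 53.1 kN/m; ΣN' = 935.1 kN/m; ΣW sinα = 203.8 kN/m
Resisting = 53.1 + 935.1·tan32.0° = 53.1 + 584.3 = 637.4 kN/m
FS = 637.4 / 203.8 = 3.127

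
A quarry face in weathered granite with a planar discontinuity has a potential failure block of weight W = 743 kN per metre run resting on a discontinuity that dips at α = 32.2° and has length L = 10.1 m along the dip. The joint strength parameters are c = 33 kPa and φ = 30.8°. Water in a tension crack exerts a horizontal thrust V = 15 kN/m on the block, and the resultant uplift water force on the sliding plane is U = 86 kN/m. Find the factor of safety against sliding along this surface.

FS = 1.60

Resolving the block weight along and normal to the plane and applying the Mohr–Coulomb strength on the joint:
N' = W cosα − U − V sinα = 743·cos32.2° − 86 − 15·sin32.2° = 534.7 kN/m
Driving force T = W sinα + V cosα = 743·sin32.2° + 15·cos32.2° = 408.6 kN/m
Resisting force R = c·L + N'·tanφ = 33·10.1 + 534.7·tan30.8° = 333.3 + 318.8 = 652.1 kN/m
FS = R / T = 652.1 / 408.6 = 1.596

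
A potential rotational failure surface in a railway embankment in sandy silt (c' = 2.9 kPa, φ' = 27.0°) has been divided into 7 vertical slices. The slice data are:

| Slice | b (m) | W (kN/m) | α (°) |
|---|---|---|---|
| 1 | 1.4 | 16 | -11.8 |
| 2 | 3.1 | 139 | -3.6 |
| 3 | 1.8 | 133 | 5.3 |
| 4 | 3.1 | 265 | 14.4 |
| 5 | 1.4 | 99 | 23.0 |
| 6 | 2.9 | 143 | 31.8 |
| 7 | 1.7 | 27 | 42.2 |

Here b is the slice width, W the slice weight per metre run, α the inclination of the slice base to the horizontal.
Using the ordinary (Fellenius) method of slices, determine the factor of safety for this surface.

Ordinary method of slices: FS = Σ[c'·Δl_i + (W_i cosα_i)·tanφ'] / Σ W_i sinα_i, with Δl_i = b_i / cosα_i.
Slice 1: Δl = 1.4/cos(-11.8°) = 1.430 m; N'_1 = 16·cos(-11.8°) = 15.7; c'Δl = 4.15; W sinα = -3.3
Slice 2: Δl = 3.1/cos(-3.6°) = 3.106 m; N'_2 = 139·cos(-3.6°) = 138.7; c'Δl = 9.01; W sinα = -8.7
Slice 3: Δl = 1.8/cos5.3° = 1.808 m; N'_3 = 133·cos5.3° = 132.4; c'Δl = 5.24; W sinα = 12.3
Slice 4: Δl = 3.1/cos14.4° = 3.201 m; N'_4 = 265·cos14.4° = 256.7; c'Δl = 9.28; W sinα = 65.9
Slice 5: Δl = 1.4/cos23.0° = 1.521 m; N'_5 = 99·cos23.0° = 91.1; c'Δl = 4.41; W sinα = 38.7
Slice 6: Δl = 2.9/cos31.8° = 3.412 m; N'_6 = 143·cos31.8° = 121.5; c'Δl = 9.90; W sinα = 75.4
Slice 7: Δl = 1.7/cos42.2° = 2.295 m; N'_7 = 27·cos42.2° = 20.0; c'Δl = 6.65; W sinα = 18.1
Σc'Δl = 48.6 kN/m; ΣN' = 776.2 kN/m; ΣW sinα = 198.4 kN/m
Resisting = 48.6 + 776.2·tan27.0° = 48.6 + 395.5 = 444.1 kN/m
FS = 444.1 / 198.4 = 2.239

FS = 2.24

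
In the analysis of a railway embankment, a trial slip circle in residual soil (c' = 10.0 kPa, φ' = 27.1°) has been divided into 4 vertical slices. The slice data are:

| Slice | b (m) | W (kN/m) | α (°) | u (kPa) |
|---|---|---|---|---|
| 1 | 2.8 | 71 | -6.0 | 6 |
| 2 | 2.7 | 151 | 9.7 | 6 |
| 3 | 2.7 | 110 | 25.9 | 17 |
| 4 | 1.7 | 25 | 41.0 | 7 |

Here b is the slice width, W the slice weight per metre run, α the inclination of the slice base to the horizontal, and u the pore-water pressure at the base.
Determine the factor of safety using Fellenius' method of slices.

FS = 2.78

Ordinary method of slices: FS = Σ[c'·Δl_i + (W_i cosα_i − u_i·Δl_i)·tanφ'] / Σ W_i sinα_i, with Δl_i = b_i / cosα_i.
Slice 1: Δl = 2.8/cos(-6.0°) = 2.815 m; N'_1 = 71·cos(-6.0°) − 6·2.815 = 53.7; c'Δl = 28.15; W sinα = -7.4
Slice 2: Δl = 2.7/cos9.7° = 2.739 m; N'_2 = 151·cos9.7° − 6·2.739 = 132.4; c'Δl = 27.39; W sinα = 25.4
Slice 3: Δl = 2.7/cos25.9° = 3.001 m; N'_3 = 110·cos25.9° − 17·3.001 = 47.9; c'Δl = 30.01; W sinα = 48.0
Slice 4: Δl = 1.7/cos41.0° = 2.253 m; N'_4 = 25·cos41.0° − 7·2.253 = 3.1; c'Δl = 22.53; W sinα = 16.4
Σc'Δl = 108.1 kN/m; ΣN' = 237.2 kN/m; ΣW sinα = 82.5 kN/m
Resisting = 108.1 + 237.2·tan27.1° = 108.1 + 121.4 = 229.4 kN/m
FS = 229.4 / 82.5 = 2.782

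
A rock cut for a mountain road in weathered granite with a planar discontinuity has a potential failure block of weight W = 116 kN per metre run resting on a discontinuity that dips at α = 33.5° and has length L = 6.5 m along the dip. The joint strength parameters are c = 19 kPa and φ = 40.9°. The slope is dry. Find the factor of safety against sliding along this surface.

Resolving the block weight along and normal to the plane and applying the Mohr–Coulomb strength on the joint:
N' = W cosα = 116·cos33.5° = 96.7 kN/m
Driving force T = W sinα = 116·sin33.5° = 64.0 kN/m
Resisting force R = c·L + N'·tanφ = 19·6.5 + 96.7·tan40.9° = 123.5 + 83.8 = 207.3 kN/m
FS = R / T = 207.3 / 64.0 = 3.238

FS = 3.24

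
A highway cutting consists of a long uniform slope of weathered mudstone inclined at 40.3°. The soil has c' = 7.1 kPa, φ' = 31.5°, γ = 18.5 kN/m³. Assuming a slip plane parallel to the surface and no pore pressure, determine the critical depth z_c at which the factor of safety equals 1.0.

z_c = 2.80 m

Setting FS = 1.00 in FS = [c' + γz cos²β tanφ'] / [γz sinβ cosβ] and solving for z:
z = c' / [γ cosβ (FS·sinβ − cosβ·tanφ')]
  = 7.1 / [18.5·cos40.3°·(1.00·sin40.3° − cos40.3°·tan31.5°)]
  = 7.1 / [18.5·0.7627·(1.00·0.6468 − 0.7627·0.6128)]
  = 7.1 / 2.5316 = 2.805 m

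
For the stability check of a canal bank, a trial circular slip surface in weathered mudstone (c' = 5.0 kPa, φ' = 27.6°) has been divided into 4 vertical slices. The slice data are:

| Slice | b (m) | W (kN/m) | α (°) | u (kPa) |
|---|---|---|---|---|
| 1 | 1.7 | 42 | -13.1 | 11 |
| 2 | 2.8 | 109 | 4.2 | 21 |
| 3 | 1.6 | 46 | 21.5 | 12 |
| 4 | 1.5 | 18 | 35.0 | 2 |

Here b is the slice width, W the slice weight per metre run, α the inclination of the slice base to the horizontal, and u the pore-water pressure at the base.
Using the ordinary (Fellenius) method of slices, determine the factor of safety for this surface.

FS = 3.71

Ordinary method of slices: FS = Σ[c'·Δl_i + (W_i cosα_i − u_i·Δl_i)·tanφ'] / Σ W_i sinα_i, with Δl_i = b_i / cosα_i.
Slice 1: Δl = 1.7/cos(-13.1°) = 1.745 m; N'_1 = 42·cos(-13.1°) − 11·1.745 = 21.7; c'Δl = 8.73; W sinα = -9.5
Slice 2: Δl = 2.8/cos4.2° = 2.808 m; N'_2 = 109·cos4.2° − 21·2.808 = 49.7; c'Δl = 14.04; W sinα = 8.0
Slice 3: Δl = 1.6/cos21.5° = 1.720 m; N'_3 = 46·cos21.5° − 12·1.720 = 22.2; c'Δl = 8.60; W sinα = 16.9
Slice 4: Δl = 1.5/cos35.0° = 1.831 m; N'_4 = 18·cos35.0° − 2·1.831 = 11.1; c'Δl = 9.16; W sinα = 10.3
Σc'Δl = 40.5 kN/m; ΣN' = 104.7 kN/m; ΣW sinα = 25.6 kN/m
Resisting = 40.5 + 104.7·tan27.6° = 40.5 + 54.7 = 95.3 kN/m
FS = 95.3 / 25.6 = 3.714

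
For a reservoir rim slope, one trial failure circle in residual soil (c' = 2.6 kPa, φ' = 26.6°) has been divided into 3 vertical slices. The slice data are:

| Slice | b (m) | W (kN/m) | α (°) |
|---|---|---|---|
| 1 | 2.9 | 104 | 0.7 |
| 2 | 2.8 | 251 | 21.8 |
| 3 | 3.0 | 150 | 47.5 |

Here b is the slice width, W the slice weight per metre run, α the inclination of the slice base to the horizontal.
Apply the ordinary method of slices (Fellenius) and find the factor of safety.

Ordinary method of slices: FS = Σ[c'·Δl_i + (W_i cosα_i)·tanφ'] / Σ W_i sinα_i, with Δl_i = b_i / cosα_i.
Slice 1: Δl = 2.9/cos0.7° = 2.900 m; N'_1 = 104·cos0.7° = 104.0; c'Δl = 7.54; W sinα = 1.3
Slice 2: Δl = 2.8/cos21.8° = 3.016 m; N'_2 = 251·cos21.8° = 233.0; c'Δl = 7.84; W sinα = 93.2
Slice 3: Δl = 3.0/cos47.5° = 4.441 m; N'_3 = 150·cos47.5° = 101.3; c'Δl = 11.55; W sinα = 110.6
Σc'Δl = 26.9 kN/m; ΣN' = 438.4 kN/m; ΣW sinα = 205.1 kN/m
Resisting = 26.9 + 438.4·tan26.6° = 26.9 + 219.5 = 246.5 kN/m
FS = 246.5 / 205.1 = 1.202

FS = 1.20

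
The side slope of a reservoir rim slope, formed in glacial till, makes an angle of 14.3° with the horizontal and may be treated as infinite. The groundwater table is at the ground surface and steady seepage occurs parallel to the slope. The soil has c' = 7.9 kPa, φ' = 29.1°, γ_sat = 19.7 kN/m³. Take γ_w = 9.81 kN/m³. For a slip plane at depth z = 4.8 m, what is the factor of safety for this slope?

FS = 1.45

With seepage parallel to the slope and the water table at the surface, the effective normal stress on the slip plane uses the buoyant unit weight γ' = γ_sat − γ_w while the driving shear stress uses γ_sat:
FS = [c' + γ' z cos²β tanφ'] / [γ_sat z sinβ cosβ]
γ' = 19.7 − 9.81 = 9.89 kN/m³
Numerator = 7.9 + 9.89·4.8·cos²14.3°·tan29.1° = 7.9 + 9.89·4.8·0.9390·0.5566 = 32.711 kPa
Denominator = 19.7·4.8·sin14.3°·cos14.3° = 19.7·4.8·0.2470·0.9690 = 22.633 kPa
FS = 32.711 / 22.633 = 1.445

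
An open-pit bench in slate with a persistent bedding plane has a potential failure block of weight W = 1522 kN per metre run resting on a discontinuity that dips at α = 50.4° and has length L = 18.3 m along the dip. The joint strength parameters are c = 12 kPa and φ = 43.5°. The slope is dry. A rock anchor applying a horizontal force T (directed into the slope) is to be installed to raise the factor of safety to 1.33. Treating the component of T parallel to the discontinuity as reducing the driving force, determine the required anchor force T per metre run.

T = 266 kN/m

Resolving forces along and normal to the sliding plane, with the horizontal anchor force T adding T·sinα to the effective normal force and T·cosα acting up the plane against the driving force:
FS = [cL + (W cosα + T sinα) tanφ] / [W sinα − T cosα]
Without the anchor: N' = 970.2 kN/m, driving T_d = 1172.7 kN/m, resisting R = 12·18.3 + 970.2·tan43.5° = 1140.2 kN/m, FS = 0.97.
Setting FS = 1.33 and solving for T:
1.33·(1172.7 − T cos50.4°) = 1140.2 + T sin50.4°·tan43.5°
T·(sin50.4°·tan43.5° + 1.33·cos50.4°) = 1.33·1172.7 − 1140.2
T·(0.7705·0.9490 + 1.33·0.6374) = 1559.7 − 1140.2 = 419.5
T·1.5790 = 419.5
T = 265.7 kN/m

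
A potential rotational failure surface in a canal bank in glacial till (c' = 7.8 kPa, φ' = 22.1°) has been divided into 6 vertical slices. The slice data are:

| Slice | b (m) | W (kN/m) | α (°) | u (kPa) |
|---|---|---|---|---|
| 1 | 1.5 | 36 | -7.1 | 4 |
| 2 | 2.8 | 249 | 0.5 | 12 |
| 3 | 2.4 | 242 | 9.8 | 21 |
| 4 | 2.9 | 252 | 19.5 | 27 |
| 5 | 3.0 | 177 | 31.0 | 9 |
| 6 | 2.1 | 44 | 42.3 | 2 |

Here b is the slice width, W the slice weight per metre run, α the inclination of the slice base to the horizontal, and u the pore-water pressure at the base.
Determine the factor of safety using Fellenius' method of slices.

Ordinary method of slices: FS = Σ[c'·Δl_i + (W_i cosα_i − u_i·Δl_i)·tanφ'] / Σ W_i sinα_i, with Δl_i = b_i / cosα_i.
Slice 1: Δl = 1.5/cos(-7.1°) = 1.512 m; N'_1 = 36·cos(-7.1°) − 4·1.512 = 29.7; c'Δl = 11.79; W sinα = -4.4
Slice 2: Δl = 2.8/cos0.5° = 2.800 m; N'_2 = 249·cos0.5° − 12·2.800 = 215.4; c'Δl = 21.84; W sinα = 2.2
Slice 3: Δl = 2.4/cos9.8° = 2.436 m; N'_3 = 242·cos9.8° − 21·2.436 = 187.3; c'Δl = 19.00; W sinα = 41.2
Slice 4: Δl = 2.9/cos19.5° = 3.076 m; N'_4 = 252·cos19.5° − 27·3.076 = 154.5; c'Δl = 24.00; W sinα = 84.1
Slice 5: Δl = 3.0/cos31.0° = 3.500 m; N'_5 = 177·cos31.0° − 9·3.500 = 120.2; c'Δl = 27.30; W sinα = 91.2
Slice 6: Δl = 2.1/cos42.3° = 2.839 m; N'_6 = 44·cos42.3° − 2·2.839 = 26.9; c'Δl = 22.15; W sinα = 29.6
Σc'Δl = 126.1 kN/m; ΣN' = 734.0 kN/m; ΣW sinα = 243.8 kN/m
Resisting = 126.1 + 734.0·tan22.1° = 126.1 + 298.0 = 424.1 kN/m
FS = 424.1 / 243.8 = 1.739

FS = 1.74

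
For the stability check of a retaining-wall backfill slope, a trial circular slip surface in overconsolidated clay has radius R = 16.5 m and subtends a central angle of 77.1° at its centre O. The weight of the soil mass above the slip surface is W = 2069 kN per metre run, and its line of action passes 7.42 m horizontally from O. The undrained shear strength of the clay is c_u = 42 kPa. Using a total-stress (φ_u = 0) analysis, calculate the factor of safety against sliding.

FS = 1.00

Taking moments about the centre O, the resisting moment is provided by the undrained shear strength acting along the arc:
Arc length L_a = R·θ = 16.5·(77.1°·π/180) = 16.5·1.3456 = 22.20 m
M_R = c_u·L_a·R = 42·22.20·16.5 = 15386.8 kN·m/m
M_D = W·d = 2069·7.42 = 15352.0 kN·m/m
FS = M_R / M_D = 15386.8 / 15352.0 = 1.002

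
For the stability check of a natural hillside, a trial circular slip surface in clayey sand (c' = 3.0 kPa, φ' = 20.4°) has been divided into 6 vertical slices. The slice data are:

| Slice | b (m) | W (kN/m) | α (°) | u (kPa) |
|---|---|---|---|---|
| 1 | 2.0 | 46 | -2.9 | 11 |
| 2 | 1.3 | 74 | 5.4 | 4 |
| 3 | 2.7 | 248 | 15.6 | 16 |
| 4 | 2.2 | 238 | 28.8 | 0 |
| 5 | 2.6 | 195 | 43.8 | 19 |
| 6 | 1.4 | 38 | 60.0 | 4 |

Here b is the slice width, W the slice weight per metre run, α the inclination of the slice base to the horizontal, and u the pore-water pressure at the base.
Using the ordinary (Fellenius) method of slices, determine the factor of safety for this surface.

Ordinary method of slices: FS = Σ[c'·Δl_i + (W_i cosα_i − u_i·Δl_i)·tanφ'] / Σ W_i sinα_i, with Δl_i = b_i / cosα_i.
Slice 1: Δl = 2.0/cos(-2.9°) = 2.003 m; N'_1 = 46·cos(-2.9°) − 11·2.003 = 23.9; c'Δl = 6.01; W sinα = -2.3
Slice 2: Δl = 1.3/cos5.4° = 1.306 m; N'_2 = 74·cos5.4° − 4·1.306 = 68.4; c'Δl = 3.92; W sinα = 7.0
Slice 3: Δl = 2.7/cos15.6° = 2.803 m; N'_3 = 248·cos15.6° − 16·2.803 = 194.0; c'Δl = 8.41; W sinα = 66.7
Slice 4: Δl = 2.2/cos28.8° = 2.511 m; N'_4 = 238·cos28.8° − 0·2.511 = 208.6; c'Δl = 7.53; W sinα = 114.7
Slice 5: Δl = 2.6/cos43.8° = 3.602 m; N'_5 = 195·cos43.8° − 19·3.602 = 72.3; c'Δl = 10.81; W sinα = 135.0
Slice 6: Δl = 1.4/cos60.0° = 2.800 m; N'_6 = 38·cos60.0° − 4·2.800 = 7.8; c'Δl = 8.40; W sinα = 32.9
Σc'Δl = 45.1 kN/m; ΣN' = 575.0 kN/m; ΣW sinα = 353.9 kN/m
Resisting = 45.1 + 575.0·tan20.4° = 45.1 + 213.9 = 258.9 kN/m
FS = 258.9 / 353.9 = 0.732

FS = 0.73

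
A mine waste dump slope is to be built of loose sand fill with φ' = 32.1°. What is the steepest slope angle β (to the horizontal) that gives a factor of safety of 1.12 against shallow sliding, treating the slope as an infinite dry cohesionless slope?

β = 29.3°

For an infinite dry cohesionless slope FS = tanφ'/tanβ, so tanβ = tanφ' / FS.
tanβ = tan32.1° / 1.12 = 0.6273 / 1.12 = 0.5601
β = arctan(0.5601) = 29.25°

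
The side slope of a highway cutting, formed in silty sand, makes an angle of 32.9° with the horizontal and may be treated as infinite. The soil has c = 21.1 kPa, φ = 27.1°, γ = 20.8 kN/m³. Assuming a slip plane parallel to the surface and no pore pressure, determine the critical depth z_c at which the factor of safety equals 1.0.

z_c = 10.64 m

Setting FS = 1.00 in FS = [c + γz cos²β tanφ] / [γz sinβ cosβ] and solving for z:
z = c / [γ cosβ (FS·sinβ − cosβ·tanφ)]
  = 21.1 / [20.8·cos32.9°·(1.00·sin32.9° − cos32.9°·tan27.1°)]
  = 21.1 / [20.8·0.8396·(1.00·0.5432 − 0.8396·0.5117)]
  = 21.1 / 1.9825 = 10.643 m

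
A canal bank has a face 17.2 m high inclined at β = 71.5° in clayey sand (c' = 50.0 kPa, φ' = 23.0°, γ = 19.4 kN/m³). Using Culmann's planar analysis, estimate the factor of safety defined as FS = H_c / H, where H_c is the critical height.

H_c = (4c'/γ) · sinβ cosφ' / [1 − cos(β − φ')]
    = (4·50.0/19.4) · sin71.5°·cos23.0° / [1 − cos48.5°]
    = 10.309 · 0.8729 / 0.3374 = 26.67 m
FS = H_c / H = 26.67 / 17.2 = 1.551

FS = 1.55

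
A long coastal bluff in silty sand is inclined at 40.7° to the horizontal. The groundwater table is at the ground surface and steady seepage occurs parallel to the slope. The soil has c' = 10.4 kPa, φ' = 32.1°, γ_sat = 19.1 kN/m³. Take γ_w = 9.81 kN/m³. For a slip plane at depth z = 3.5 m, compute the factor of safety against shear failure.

With seepage parallel to the slope and the water table at the surface, the effective normal stress on the slip plane uses the buoyant unit weight γ' = γ_sat − γ_w while the driving shear stress uses γ_sat:
FS = [c' + γ' z cos²β tanφ'] / [γ_sat z sinβ cosβ]
γ' = 19.1 − 9.81 = 9.29 kN/m³
Numerator = 10.4 + 9.29·3.5·cos²40.7°·tan32.1° = 10.4 + 9.29·3.5·0.5748·0.6273 = 22.123 kPa
Denominator = 19.1·3.5·sin40.7°·cos40.7° = 19.1·3.5·0.6521·0.7581 = 33.049 kPa
FS = 22.123 / 33.049 = 0.669

FS = 0.67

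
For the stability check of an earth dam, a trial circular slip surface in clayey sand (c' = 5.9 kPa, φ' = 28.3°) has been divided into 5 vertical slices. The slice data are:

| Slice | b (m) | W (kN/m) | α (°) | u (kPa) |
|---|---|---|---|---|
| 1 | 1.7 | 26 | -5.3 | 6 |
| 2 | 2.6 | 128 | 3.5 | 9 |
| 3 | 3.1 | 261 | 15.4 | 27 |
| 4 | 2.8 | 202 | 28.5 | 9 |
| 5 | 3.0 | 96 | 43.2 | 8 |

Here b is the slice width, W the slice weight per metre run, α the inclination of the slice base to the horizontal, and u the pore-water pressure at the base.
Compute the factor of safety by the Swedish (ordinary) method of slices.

Ordinary method of slices: FS = Σ[c'·Δl_i + (W_i cosα_i − u_i·Δl_i)·tanφ'] / Σ W_i sinα_i, with Δl_i = b_i / cosα_i.
Slice 1: Δl = 1.7/cos(-5.3°) = 1.707 m; N'_1 = 26·cos(-5.3°) − 6·1.707 = 15.6; c'Δl = 10.07; W sinα = -2.4
Slice 2: Δl = 2.6/cos3.5° = 2.605 m; N'_2 = 128·cos3.5° − 9·2.605 = 104.3; c'Δl = 15.37; W sinα = 7.8
Slice 3: Δl = 3.1/cos15.4° = 3.215 m; N'_3 = 261·cos15.4° − 27·3.215 = 164.8; c'Δl = 18.97; W sinα = 69.3
Slice 4: Δl = 2.8/cos28.5° = 3.186 m; N'_4 = 202·cos28.5° − 9·3.186 = 148.8; c'Δl = 18.80; W sinα = 96.4
Slice 5: Δl = 3.0/cos43.2° = 4.115 m; N'_5 = 96·cos43.2° − 8·4.115 = 37.1; c'Δl = 24.28; W sinα = 65.7
Σc'Δl = 87.5 kN/m; ΣN' = 470.7 kN/m; ΣW sinα = 236.8 kN/m
Resisting = 87.5 + 470.7·tan28.3° = 87.5 + 253.4 = 340.9 kN/m
FS = 340.9 / 236.8 = 1.440

FS = 1.44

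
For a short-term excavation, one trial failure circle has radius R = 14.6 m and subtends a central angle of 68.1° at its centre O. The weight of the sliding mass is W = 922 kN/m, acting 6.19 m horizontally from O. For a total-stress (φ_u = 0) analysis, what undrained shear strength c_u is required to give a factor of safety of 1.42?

FS = c_u·L_a·R / (W·d), so c_u = FS·W·d / (L_a·R).
Arc length L_a = R·θ = 14.6·(68.1°·π/180) = 14.6·1.1886 = 17.35 m
c_u = 1.42·922·6.19 / (17.35·14.6) = 8104.2 / 253.36 = 31.99 kPa

c_u = 32.0 kPa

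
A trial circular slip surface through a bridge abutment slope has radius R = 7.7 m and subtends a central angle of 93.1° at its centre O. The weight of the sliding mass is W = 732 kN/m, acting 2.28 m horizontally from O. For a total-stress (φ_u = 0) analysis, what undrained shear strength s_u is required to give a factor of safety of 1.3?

s_u = 22.5 kPa

FS = s_u·L_a·R / (W·d), so s_u = FS·W·d / (L_a·R).
Arc length L_a = R·θ = 7.7·(93.1°·π/180) = 7.7·1.6249 = 12.51 m
s_u = 1.3·732·2.28 / (12.51·7.7) = 2169.6 / 96.34 = 22.52 kPa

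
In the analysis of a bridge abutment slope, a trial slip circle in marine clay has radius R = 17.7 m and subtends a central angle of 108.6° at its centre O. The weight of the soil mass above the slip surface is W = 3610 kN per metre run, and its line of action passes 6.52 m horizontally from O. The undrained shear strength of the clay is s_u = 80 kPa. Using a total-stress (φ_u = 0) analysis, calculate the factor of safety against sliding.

Taking moments about the centre O, the resisting moment is provided by the undrained shear strength acting along the arc:
Arc length L_a = R·θ = 17.7·(108.6°·π/180) = 17.7·1.8954 = 33.55 m
M_R = s_u·L_a·R = 80·33.55·17.7 = 47505.5 kN·m/m
M_D = W·d = 3610·6.52 = 23537.2 kN·m/m
FS = M_R / M_D = 47505.5 / 23537.2 = 2.018

FS = 2.02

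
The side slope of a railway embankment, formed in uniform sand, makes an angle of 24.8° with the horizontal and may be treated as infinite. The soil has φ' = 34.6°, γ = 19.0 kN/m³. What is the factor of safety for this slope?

For a dry cohesionless infinite slope the factor of safety is FS = tanφ' / tanβ.
FS = tan34.6° / tan24.8° = 0.6899 / 0.4621 = 1.493

FS = 1.49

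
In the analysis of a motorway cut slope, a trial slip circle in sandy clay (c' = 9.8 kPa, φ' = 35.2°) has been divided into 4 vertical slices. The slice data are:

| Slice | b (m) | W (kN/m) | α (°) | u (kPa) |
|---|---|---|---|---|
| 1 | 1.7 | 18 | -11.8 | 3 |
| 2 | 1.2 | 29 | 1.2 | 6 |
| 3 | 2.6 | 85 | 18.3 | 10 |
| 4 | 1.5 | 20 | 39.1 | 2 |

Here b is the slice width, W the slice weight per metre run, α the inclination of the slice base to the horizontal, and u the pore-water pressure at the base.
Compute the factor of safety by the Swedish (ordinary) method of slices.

Ordinary method of slices: FS = Σ[c'·Δl_i + (W_i cosα_i − u_i·Δl_i)·tanφ'] / Σ W_i sinα_i, with Δl_i = b_i / cosα_i.
Slice 1: Δl = 1.7/cos(-11.8°) = 1.737 m; N'_1 = 18·cos(-11.8°) − 3·1.737 = 12.4; c'Δl = 17.02; W sinα = -3.7
Slice 2: Δl = 1.2/cos1.2° = 1.200 m; N'_2 = 29·cos1.2° − 6·1.200 = 21.8; c'Δl = 11.76; W sinα = 0.6
Slice 3: Δl = 2.6/cos18.3° = 2.738 m; N'_3 = 85·cos18.3° − 10·2.738 = 53.3; c'Δl = 26.84; W sinα = 26.7
Slice 4: Δl = 1.5/cos39.1° = 1.933 m; N'_4 = 20·cos39.1° − 2·1.933 = 11.7; c'Δl = 18.94; W sinα = 12.6
Σc'Δl = 74.6 kN/m; ΣN' = 99.2 kN/m; ΣW sinα = 36.2 kN/m
Resisting = 74.6 + 99.2·tan35.2° = 74.6 + 70.0 = 144.5 kN/m
FS = 144.5 / 36.2 = 3.989

FS = 3.99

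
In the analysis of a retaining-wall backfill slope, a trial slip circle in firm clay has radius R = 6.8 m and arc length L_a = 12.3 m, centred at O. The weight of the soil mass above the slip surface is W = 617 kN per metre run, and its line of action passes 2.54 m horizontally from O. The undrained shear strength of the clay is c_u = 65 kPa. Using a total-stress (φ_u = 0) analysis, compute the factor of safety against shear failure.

FS = 3.47

Taking moments about the centre O, the resisting moment is provided by the undrained shear strength acting along the arc:
M_R = c_u·L_a·R = 65·12.30·6.8 = 5436.6 kN·m/m
M_D = W·d = 617·2.54 = 1567.2 kN·m/m
FS = M_R / M_D = 5436.6 / 1567.2 = 3.469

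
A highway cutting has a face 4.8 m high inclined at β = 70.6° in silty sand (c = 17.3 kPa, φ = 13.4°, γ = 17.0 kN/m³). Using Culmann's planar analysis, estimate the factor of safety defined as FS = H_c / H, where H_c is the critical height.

FS = 1.70

H_c = (4c/γ) · sinβ cosφ / [1 − cos(β − φ)]
    = (4·17.3/17.0) · sin70.6°·cos13.4° / [1 − cos57.2°]
    = 4.071 · 0.9175 / 0.4583 = 8.15 m
FS = H_c / H = 8.15 / 4.8 = 1.698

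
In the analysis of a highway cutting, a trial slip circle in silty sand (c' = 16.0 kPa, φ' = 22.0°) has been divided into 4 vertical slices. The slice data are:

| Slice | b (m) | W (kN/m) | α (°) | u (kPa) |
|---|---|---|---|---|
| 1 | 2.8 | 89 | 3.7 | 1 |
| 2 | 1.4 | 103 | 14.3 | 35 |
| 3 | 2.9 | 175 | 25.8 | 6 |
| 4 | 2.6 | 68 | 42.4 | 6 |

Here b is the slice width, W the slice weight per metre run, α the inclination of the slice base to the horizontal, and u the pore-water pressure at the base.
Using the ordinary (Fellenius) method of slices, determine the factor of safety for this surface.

FS = 1.95

Ordinary method of slices: FS = Σ[c'·Δl_i + (W_i cosα_i − u_i·Δl_i)·tanφ'] / Σ W_i sinα_i, with Δl_i = b_i / cosα_i.
Slice 1: Δl = 2.8/cos3.7° = 2.806 m; N'_1 = 89·cos3.7° − 1·2.806 = 86.0; c'Δl = 44.89; W sinα = 5.7
Slice 2: Δl = 1.4/cos14.3° = 1.445 m; N'_2 = 103·cos14.3° − 35·1.445 = 49.2; c'Δl = 23.12; W sinα = 25.4
Slice 3: Δl = 2.9/cos25.8° = 3.221 m; N'_3 = 175·cos25.8° − 6·3.221 = 138.2; c'Δl = 51.54; W sinα = 76.2
Slice 4: Δl = 2.6/cos42.4° = 3.521 m; N'_4 = 68·cos42.4° − 6·3.521 = 29.1; c'Δl = 56.33; W sinα = 45.9
Σc'Δl = 175.9 kN/m; ΣN' = 302.6 kN/m; ΣW sinα = 153.2 kN/m
Resisting = 175.9 + 302.6·tan22.0° = 175.9 + 122.2 = 298.1 kN/m
FS = 298.1 / 153.2 = 1.946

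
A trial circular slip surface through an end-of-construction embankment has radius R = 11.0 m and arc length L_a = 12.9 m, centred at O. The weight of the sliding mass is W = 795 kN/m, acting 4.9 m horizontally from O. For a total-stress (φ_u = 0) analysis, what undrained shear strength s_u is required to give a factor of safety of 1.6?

FS = s_u·L_a·R / (W·d), so s_u = FS·W·d / (L_a·R).
s_u = 1.6·795·4.9 / (12.90·11.0) = 6232.8 / 141.90 = 43.92 kPa

s_u = 43.9 kPa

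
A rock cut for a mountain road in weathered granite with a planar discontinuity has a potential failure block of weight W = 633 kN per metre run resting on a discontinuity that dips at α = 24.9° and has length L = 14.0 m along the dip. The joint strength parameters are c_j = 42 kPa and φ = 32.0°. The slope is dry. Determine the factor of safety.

Resolving the block weight along and normal to the plane and applying the Mohr–Coulomb strength on the joint:
N' = W cosα = 633·cos24.9° = 574.2 kN/m
Driving force T = W sinα = 633·sin24.9° = 266.5 kN/m
Resisting force R = c_j·L + N'·tanφ = 42·14.0 + 574.2·tan32.0° = 588.0 + 358.8 = 946.8 kN/m
FS = R / T = 946.8 / 266.5 = 3.552

FS = 3.55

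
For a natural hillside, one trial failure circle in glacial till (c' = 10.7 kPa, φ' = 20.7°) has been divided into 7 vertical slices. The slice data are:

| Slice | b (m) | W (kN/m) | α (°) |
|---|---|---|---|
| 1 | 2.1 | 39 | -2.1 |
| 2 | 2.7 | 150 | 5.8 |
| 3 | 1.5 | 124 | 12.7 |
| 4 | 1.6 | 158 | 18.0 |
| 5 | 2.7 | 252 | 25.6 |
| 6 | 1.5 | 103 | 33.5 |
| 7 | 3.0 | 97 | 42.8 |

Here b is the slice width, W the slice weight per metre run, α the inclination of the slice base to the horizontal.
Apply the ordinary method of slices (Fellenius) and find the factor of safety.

FS = 1.55

Ordinary method of slices: FS = Σ[c'·Δl_i + (W_i cosα_i)·tanφ'] / Σ W_i sinα_i, with Δl_i = b_i / cosα_i.
Slice 1: Δl = 2.1/cos(-2.1°) = 2.101 m; N'_1 = 39·cos(-2.1°) = 39.0; c'Δl = 22.49; W sinα = -1.4
Slice 2: Δl = 2.7/cos5.8° = 2.714 m; N'_2 = 150·cos5.8° = 149.2; c'Δl = 29.04; W sinα = 15.2
Slice 3: Δl = 1.5/cos12.7° = 1.538 m; N'_3 = 124·cos12.7° = 121.0; c'Δl = 16.45; W sinα = 27.3
Slice 4: Δl = 1.6/cos18.0° = 1.682 m; N'_4 = 158·cos18.0° = 150.3; c'Δl = 18.00; W sinα = 48.8
Slice 5: Δl = 2.7/cos25.6° = 2.994 m; N'_5 = 252·cos25.6° = 227.3; c'Δl = 32.03; W sinα = 108.9
Slice 6: Δl = 1.5/cos33.5° = 1.799 m; N'_6 = 103·cos33.5° = 85.9; c'Δl = 19.25; W sinα = 56.8
Slice 7: Δl = 3.0/cos42.8° = 4.089 m; N'_7 = 97·cos42.8° = 71.2; c'Δl = 43.75; W sinα = 65.9
Σc'Δl = 181.0 kN/m; ΣN' = 843.8 kN/m; ΣW sinα = 321.5 kN/m
Resisting = 181.0 + 843.8·tan20.7° = 181.0 + 318.8 = 499.8 kN/m
FS = 499.8 / 321.5 = 1.555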